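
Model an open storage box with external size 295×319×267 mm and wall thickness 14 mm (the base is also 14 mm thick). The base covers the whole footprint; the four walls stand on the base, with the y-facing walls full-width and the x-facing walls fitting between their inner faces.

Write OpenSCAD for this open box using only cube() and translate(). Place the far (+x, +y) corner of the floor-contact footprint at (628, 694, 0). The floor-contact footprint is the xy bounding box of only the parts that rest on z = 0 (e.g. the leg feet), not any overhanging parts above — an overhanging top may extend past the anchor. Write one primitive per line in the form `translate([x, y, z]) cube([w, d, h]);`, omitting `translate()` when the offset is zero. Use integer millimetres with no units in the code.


translate([333, 375, 0]) cube([295, 319, 14]);
translate([333, 375, 14]) cube([295, 14, 253]);
translate([333, 680, 14]) cube([295, 14, 253]);
translate([333, 389, 14]) cube([14, 291, 253]);
translate([614, 389, 14]) cube([14, 291, 253]);


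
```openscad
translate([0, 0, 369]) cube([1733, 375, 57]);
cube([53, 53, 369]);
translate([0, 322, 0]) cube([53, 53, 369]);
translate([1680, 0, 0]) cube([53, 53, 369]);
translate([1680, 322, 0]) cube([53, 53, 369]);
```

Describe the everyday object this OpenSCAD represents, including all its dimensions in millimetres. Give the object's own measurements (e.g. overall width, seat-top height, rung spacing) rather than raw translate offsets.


A long wooden bench with a 1733 mm (x) × 375 mm (y) seat, 57 mm thick, its top surface 426 mm above the floor. Four 53 mm square legs at the seat corners, flush with the edges, run from z = 0 to the seat underside.


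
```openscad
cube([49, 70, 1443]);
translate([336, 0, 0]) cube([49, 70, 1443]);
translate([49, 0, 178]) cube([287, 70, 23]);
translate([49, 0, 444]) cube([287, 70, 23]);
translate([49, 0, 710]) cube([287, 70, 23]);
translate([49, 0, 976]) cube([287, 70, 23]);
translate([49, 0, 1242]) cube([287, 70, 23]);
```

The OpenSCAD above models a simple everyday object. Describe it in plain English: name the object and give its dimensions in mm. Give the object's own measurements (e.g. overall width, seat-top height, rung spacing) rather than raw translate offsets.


A straight ladder. Two 49×70 mm vertical rails, 1443 mm tall, stand 385 mm apart (outside-to-outside) with their front faces coplanar on the −y side. 5 rungs, each 70 mm deep and 23 mm tall, span between the inner faces of the rails, front faces flush with the rails. The lowest rung's underside is at z = 178 mm and rungs are spaced 266 mm apart (underside to underside).


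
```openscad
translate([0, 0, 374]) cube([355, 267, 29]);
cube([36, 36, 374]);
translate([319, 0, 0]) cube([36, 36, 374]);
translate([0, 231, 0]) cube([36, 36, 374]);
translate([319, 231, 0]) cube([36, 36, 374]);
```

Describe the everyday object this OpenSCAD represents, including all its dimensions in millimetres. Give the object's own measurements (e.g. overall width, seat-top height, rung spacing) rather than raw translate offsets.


A four-legged stool. The seat is a 355×267×29 mm slab whose top surface is at z = 403 mm; four square legs, each 36×36 mm in cross-section, run from the floor (z = 0) to the underside of the seat, each flush with a corner of the seat.


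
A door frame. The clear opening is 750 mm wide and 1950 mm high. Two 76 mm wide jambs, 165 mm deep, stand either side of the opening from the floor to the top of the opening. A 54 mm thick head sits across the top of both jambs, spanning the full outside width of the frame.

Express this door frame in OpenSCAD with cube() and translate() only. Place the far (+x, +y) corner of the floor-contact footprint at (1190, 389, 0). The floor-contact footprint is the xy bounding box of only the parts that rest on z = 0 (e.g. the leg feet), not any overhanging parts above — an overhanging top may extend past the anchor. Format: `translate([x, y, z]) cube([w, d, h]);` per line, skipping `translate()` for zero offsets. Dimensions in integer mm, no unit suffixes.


translate([288, 224, 0]) cube([76, 165, 1950]);
translate([1114, 224, 0]) cube([76, 165, 1950]);
translate([288, 224, 1950]) cube([902, 165, 54]);


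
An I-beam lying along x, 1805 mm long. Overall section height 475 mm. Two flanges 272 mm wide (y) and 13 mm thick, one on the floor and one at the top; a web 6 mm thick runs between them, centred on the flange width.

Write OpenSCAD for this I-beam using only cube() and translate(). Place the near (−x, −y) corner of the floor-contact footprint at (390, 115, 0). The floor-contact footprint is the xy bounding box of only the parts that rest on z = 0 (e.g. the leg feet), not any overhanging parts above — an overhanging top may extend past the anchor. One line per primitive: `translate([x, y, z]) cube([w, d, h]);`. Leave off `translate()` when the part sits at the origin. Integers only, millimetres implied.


translate([390, 115, 0]) cube([1805, 272, 13]);
translate([390, 248, 13]) cube([1805, 6, 449]);
translate([390, 115, 462]) cube([1805, 272, 13]);


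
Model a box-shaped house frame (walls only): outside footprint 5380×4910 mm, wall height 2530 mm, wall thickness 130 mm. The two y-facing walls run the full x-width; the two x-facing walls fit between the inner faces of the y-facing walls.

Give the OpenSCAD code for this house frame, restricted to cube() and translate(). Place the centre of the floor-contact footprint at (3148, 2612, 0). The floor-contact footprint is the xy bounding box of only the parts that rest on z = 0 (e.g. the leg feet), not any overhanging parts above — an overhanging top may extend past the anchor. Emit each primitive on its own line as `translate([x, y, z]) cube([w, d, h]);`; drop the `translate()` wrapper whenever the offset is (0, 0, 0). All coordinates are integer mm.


translate([458, 157, 0]) cube([5380, 130, 2530]);
translate([458, 4937, 0]) cube([5380, 130, 2530]);
translate([458, 287, 0]) cube([130, 4650, 2530]);
translate([5708, 287, 0]) cube([130, 4650, 2530]);


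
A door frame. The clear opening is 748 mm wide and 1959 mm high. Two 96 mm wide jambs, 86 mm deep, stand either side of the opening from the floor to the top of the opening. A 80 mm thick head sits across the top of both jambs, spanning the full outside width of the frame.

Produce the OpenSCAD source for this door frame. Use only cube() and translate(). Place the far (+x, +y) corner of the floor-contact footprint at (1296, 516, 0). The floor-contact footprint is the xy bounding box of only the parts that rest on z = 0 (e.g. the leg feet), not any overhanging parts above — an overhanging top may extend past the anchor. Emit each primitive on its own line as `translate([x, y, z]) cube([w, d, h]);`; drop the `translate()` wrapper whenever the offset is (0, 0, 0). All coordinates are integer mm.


translate([356, 430, 0]) cube([96, 86, 1959]);
translate([1200, 430, 0]) cube([96, 86, 1959]);
translate([356, 430, 1959]) cube([940, 86, 80]);


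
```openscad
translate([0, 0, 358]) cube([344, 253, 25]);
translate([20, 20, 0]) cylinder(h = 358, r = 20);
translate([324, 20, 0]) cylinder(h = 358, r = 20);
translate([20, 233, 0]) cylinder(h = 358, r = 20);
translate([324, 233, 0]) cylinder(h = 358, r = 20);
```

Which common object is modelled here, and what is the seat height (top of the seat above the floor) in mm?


A stool. The seat height is 383 mm.

A 344×253×25 slab at z = 358 on four corner cylinders — a stool. The seat top is 358 + 25 = 383 mm.


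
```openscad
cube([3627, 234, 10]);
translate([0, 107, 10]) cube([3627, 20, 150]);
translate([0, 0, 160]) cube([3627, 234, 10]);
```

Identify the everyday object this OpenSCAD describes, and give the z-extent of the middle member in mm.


An I-beam. The web height is 150 mm.

Two wide flanges with a thin centred web — an I-beam. Overall 170 mm minus two 10 mm flanges gives a web of 170 − 2·10 = 150 mm.


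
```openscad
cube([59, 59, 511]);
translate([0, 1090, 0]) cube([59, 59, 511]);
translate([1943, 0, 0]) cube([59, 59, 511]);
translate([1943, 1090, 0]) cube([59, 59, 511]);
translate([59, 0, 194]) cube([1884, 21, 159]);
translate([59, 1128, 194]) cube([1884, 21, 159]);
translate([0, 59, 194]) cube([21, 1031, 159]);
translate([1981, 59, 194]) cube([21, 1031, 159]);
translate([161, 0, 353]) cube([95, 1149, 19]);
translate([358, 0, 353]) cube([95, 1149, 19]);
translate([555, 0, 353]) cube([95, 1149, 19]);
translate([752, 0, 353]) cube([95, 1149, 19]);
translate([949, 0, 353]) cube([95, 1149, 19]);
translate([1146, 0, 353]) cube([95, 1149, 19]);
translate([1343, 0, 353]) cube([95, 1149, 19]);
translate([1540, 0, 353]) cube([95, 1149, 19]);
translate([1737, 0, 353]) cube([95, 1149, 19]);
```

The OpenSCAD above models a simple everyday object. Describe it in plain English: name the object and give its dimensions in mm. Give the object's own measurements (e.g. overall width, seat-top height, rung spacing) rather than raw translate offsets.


A bed frame 2002 mm long (x) by 1149 mm wide (y). Four 59×59 mm corner posts, 511 mm tall, at the corners of the footprint. Four rails of 21 mm thickness and 159 mm height run between adjacent posts with their undersides at z = 194 mm, their outer faces flush with the outside of the frame (the two x-running rails run between the posts' inner faces; the two y-running rails run between the posts' inner faces). 9 slats, each 95 mm wide (x) and 19 mm thick, lie across the top of the two x-running rails, running the full 1149 mm width of the frame in y; along x they sit between the end posts with a 102 mm gap after the −x posts and between neighbouring slats, leaving 111 mm before the +x posts.


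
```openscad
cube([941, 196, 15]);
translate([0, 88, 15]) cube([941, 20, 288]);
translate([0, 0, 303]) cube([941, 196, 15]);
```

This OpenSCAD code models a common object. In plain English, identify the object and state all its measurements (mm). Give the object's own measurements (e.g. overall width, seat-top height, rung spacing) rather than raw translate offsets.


An I-beam lying along x, 941 mm long. Overall section height 318 mm. Two flanges 196 mm wide (y) and 15 mm thick, one on the floor and one at the top; a web 20 mm thick runs between them, centred on the flange width.


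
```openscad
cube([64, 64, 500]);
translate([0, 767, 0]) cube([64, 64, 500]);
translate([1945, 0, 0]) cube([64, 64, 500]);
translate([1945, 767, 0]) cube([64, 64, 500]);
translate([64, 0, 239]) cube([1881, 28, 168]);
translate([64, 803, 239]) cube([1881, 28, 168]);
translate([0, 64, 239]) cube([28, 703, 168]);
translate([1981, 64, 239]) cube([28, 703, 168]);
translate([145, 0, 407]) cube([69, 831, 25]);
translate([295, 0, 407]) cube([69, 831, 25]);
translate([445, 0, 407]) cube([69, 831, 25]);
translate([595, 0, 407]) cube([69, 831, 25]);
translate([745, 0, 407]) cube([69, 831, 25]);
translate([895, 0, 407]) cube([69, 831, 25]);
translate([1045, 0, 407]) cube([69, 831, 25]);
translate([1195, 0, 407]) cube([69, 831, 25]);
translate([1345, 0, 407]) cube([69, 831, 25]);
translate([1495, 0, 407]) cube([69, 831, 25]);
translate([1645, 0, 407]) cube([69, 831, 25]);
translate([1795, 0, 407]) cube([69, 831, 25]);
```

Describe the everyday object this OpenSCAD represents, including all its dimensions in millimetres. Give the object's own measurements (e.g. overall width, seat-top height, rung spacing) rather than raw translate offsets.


A bed frame 2009 mm long (x) by 831 mm wide (y). Four 64×64 mm corner posts, 500 mm tall, at the corners of the footprint. Four rails of 28 mm thickness and 168 mm height run between adjacent posts with their undersides at z = 239 mm, their outer faces flush with the outside of the frame (the two x-running rails run between the posts' inner faces; the two y-running rails run between the posts' inner faces). 12 slats, each 69 mm wide (x) and 25 mm thick, lie across the top of the two x-running rails, running the full 831 mm width of the frame in y; along x they sit between the end posts with a 81 mm gap after the −x posts and between neighbouring slats and before the +x posts.


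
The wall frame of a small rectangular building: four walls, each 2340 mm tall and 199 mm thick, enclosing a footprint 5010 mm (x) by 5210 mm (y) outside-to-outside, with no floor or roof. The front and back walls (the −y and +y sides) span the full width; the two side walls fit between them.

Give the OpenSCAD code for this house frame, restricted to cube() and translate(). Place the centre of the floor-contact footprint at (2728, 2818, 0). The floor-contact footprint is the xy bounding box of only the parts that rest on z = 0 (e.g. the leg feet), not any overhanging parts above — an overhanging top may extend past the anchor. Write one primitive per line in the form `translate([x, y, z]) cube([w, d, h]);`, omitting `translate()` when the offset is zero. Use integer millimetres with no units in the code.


translate([223, 213, 0]) cube([5010, 199, 2340]);
translate([223, 5224, 0]) cube([5010, 199, 2340]);
translate([223, 412, 0]) cube([199, 4812, 2340]);
translate([5034, 412, 0]) cube([199, 4812, 2340]);


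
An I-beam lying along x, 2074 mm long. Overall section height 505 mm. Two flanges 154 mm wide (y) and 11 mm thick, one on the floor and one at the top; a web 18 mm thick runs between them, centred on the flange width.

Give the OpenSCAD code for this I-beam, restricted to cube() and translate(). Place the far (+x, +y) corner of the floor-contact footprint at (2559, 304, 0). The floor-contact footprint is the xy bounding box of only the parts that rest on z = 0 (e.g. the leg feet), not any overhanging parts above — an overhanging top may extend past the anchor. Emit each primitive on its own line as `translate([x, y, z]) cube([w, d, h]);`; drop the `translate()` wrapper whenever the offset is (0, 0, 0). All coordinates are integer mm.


translate([485, 150, 0]) cube([2074, 154, 11]);
translate([485, 218, 11]) cube([2074, 18, 483]);
translate([485, 150, 494]) cube([2074, 154, 11]);


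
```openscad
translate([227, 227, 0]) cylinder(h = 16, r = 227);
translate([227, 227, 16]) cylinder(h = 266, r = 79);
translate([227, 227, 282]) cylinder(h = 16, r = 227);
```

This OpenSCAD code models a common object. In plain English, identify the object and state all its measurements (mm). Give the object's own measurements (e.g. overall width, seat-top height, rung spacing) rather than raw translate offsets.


A spool: two coaxial disc flanges of radius 227 mm and thickness 16 mm, joined by a core cylinder of radius 79 mm and height 266 mm. The lower flange rests on z = 0 and the three cylinders share a vertical axis.


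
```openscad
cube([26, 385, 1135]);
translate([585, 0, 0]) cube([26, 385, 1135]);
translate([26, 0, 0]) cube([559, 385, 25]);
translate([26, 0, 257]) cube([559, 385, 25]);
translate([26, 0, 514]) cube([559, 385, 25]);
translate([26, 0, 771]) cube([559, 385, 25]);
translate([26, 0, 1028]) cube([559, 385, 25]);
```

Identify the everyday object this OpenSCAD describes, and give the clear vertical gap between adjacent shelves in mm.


A bookshelf. The clear shelf gap is 232 mm.

Two tall side panels with 5 horizontal boards between them — a bookshelf. The first two shelf undersides are at z = 0 and z = 257; with shelf thickness 25, the clear gap is 257 − 0 − 25 = 232 mm.


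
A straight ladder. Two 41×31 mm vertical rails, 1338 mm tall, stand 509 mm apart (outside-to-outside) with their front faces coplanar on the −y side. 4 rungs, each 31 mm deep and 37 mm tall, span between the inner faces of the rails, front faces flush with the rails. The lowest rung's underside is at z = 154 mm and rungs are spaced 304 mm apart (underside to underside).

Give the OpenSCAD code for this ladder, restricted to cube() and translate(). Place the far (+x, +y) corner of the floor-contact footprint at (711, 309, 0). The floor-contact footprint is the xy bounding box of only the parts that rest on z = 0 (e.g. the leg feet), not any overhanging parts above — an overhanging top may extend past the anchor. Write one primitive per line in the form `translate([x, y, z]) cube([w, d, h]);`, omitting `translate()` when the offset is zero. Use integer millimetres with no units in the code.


// rung span = 509 - 2*41 = 427
// rung[k] z = 154 + k*304
translate([202, 278, 0]) cube([41, 31, 1338]);
translate([670, 278, 0]) cube([41, 31, 1338]);
translate([243, 278, 154]) cube([427, 31, 37]);
translate([243, 278, 458]) cube([427, 31, 37]);
translate([243, 278, 762]) cube([427, 31, 37]);
translate([243, 278, 1066]) cube([427, 31, 37]);


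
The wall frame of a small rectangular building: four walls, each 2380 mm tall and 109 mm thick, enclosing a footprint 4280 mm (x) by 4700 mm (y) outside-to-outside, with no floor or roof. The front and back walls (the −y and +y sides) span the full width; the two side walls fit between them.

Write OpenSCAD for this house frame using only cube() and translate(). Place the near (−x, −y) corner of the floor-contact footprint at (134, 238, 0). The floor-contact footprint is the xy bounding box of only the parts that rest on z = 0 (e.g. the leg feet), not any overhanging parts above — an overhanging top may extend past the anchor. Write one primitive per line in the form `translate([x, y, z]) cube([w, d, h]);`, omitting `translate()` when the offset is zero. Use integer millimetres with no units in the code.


translate([134, 238, 0]) cube([4280, 109, 2380]);
translate([134, 4829, 0]) cube([4280, 109, 2380]);
translate([134, 347, 0]) cube([109, 4482, 2380]);
translate([4305, 347, 0]) cube([109, 4482, 2380]);


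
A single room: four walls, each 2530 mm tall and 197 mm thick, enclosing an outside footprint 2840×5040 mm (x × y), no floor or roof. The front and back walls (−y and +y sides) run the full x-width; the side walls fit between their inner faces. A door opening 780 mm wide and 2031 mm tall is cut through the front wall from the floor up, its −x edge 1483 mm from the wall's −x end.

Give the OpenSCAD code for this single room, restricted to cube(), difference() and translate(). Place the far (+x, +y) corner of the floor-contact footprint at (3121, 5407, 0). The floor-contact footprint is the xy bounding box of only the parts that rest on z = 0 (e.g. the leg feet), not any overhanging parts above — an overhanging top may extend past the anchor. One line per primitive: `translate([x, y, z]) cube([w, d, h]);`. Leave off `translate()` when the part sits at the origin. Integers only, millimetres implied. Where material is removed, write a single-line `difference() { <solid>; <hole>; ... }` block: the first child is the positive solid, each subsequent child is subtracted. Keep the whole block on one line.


difference() { translate([281, 367, 0]) cube([2840, 197, 2530]); translate([1764, 367, 0]) cube([780, 197, 2031]); }
translate([281, 5210, 0]) cube([2840, 197, 2530]);
translate([281, 564, 0]) cube([197, 4646, 2530]);
translate([2924, 564, 0]) cube([197, 4646, 2530]);


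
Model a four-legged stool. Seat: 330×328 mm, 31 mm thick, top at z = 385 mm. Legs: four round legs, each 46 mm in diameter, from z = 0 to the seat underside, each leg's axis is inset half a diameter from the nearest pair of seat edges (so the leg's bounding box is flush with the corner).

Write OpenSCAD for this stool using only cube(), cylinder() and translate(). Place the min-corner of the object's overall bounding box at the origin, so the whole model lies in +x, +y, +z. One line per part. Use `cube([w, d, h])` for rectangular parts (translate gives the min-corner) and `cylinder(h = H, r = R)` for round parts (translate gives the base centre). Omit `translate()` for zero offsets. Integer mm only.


// leg_h = 385 - 31 = 354
translate([0, 0, 354]) cube([330, 328, 31]);
translate([23, 23, 0]) cylinder(h = 354, r = 23);
translate([307, 23, 0]) cylinder(h = 354, r = 23);
translate([23, 305, 0]) cylinder(h = 354, r = 23);
translate([307, 305, 0]) cylinder(h = 354, r = 23);


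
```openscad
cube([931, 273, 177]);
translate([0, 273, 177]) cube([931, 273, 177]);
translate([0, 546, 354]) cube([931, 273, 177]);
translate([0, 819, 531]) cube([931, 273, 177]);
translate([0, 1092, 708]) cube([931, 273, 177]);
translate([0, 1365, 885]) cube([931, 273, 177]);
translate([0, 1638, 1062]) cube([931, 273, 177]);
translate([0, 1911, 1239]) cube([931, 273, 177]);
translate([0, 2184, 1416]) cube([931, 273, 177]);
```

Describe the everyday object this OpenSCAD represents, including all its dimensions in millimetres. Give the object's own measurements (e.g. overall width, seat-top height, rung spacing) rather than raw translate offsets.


A straight staircase of 9 solid steps. Each step is 931 mm wide (x), 273 mm deep (y, the going) and 177 mm tall (the rise). The first step rests on the floor; each subsequent step sits one going further in +y and one rise higher in +z, directly behind and above the previous step with no overlap.


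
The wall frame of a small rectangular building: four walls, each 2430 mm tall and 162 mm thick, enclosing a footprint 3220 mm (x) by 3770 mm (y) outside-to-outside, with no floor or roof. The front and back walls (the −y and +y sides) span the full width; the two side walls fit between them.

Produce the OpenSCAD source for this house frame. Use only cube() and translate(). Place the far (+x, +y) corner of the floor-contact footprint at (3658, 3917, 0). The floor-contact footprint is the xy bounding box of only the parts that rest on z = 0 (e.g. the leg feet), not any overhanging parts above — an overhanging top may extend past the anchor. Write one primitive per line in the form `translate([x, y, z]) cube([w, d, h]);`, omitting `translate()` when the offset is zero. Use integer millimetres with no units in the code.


translate([438, 147, 0]) cube([3220, 162, 2430]);
translate([438, 3755, 0]) cube([3220, 162, 2430]);
translate([438, 309, 0]) cube([162, 3446, 2430]);
translate([3496, 309, 0]) cube([162, 3446, 2430]);


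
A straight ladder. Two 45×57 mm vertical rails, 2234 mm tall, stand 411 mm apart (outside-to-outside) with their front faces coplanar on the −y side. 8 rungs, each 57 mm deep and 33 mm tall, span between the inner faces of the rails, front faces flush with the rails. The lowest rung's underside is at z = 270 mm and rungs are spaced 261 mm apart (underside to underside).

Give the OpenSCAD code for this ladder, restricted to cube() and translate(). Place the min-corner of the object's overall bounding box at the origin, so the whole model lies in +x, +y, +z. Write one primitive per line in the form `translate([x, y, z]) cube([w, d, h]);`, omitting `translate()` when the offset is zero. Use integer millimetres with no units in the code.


cube([45, 57, 2234]);
translate([366, 0, 0]) cube([45, 57, 2234]);
translate([45, 0, 270]) cube([321, 57, 33]);
translate([45, 0, 531]) cube([321, 57, 33]);
translate([45, 0, 792]) cube([321, 57, 33]);
translate([45, 0, 1053]) cube([321, 57, 33]);
translate([45, 0, 1314]) cube([321, 57, 33]);
translate([45, 0, 1575]) cube([321, 57, 33]);
translate([45, 0, 1836]) cube([321, 57, 33]);
translate([45, 0, 2097]) cube([321, 57, 33]);


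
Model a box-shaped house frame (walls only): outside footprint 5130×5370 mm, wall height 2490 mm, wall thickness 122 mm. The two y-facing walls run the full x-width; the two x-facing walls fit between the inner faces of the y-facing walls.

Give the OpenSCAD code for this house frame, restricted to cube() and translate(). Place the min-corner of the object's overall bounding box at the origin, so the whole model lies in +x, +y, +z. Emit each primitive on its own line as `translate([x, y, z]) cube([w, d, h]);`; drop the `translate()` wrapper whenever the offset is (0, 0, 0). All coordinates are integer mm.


cube([5130, 122, 2490]);
translate([0, 5248, 0]) cube([5130, 122, 2490]);
translate([0, 122, 0]) cube([122, 5126, 2490]);
translate([5008, 122, 0]) cube([122, 5126, 2490]);


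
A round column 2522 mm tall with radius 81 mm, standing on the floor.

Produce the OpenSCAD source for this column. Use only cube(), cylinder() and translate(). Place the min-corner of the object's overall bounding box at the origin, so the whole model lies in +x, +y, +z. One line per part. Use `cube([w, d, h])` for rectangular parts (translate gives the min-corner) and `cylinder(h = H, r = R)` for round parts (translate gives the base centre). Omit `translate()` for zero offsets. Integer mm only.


translate([81, 81, 0]) cylinder(h = 2522, r = 81);


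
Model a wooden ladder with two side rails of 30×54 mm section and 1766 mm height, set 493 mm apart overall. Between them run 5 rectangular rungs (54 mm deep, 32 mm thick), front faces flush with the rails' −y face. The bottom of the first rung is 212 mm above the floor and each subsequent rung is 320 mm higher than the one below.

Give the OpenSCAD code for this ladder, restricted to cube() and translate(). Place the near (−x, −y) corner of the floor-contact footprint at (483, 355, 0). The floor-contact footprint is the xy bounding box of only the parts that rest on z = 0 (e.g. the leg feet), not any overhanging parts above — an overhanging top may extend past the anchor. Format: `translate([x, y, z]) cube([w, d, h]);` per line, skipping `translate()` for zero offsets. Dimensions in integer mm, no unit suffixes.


translate([483, 355, 0]) cube([30, 54, 1766]);
translate([946, 355, 0]) cube([30, 54, 1766]);
translate([513, 355, 212]) cube([433, 54, 32]);
translate([513, 355, 532]) cube([433, 54, 32]);
translate([513, 355, 852]) cube([433, 54, 32]);
translate([513, 355, 1172]) cube([433, 54, 32]);
translate([513, 355, 1492]) cube([433, 54, 32]);


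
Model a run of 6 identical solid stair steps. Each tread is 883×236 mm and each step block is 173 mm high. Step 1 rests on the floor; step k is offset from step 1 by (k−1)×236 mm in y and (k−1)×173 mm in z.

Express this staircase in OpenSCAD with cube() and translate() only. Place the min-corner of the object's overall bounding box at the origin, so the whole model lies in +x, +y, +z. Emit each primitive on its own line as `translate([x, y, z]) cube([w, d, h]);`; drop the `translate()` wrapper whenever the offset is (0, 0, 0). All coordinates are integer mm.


cube([883, 236, 173]);
translate([0, 236, 173]) cube([883, 236, 173]);
translate([0, 472, 346]) cube([883, 236, 173]);
translate([0, 708, 519]) cube([883, 236, 173]);
translate([0, 944, 692]) cube([883, 236, 173]);
translate([0, 1180, 865]) cube([883, 236, 173]);


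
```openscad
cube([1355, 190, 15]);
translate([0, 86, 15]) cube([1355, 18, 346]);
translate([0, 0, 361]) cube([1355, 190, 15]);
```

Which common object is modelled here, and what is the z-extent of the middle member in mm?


An I-beam. The web height is 346 mm.

Two wide flanges with a thin centred web — an I-beam. Overall 376 mm minus two 15 mm flanges gives a web of 376 − 2·15 = 346 mm.


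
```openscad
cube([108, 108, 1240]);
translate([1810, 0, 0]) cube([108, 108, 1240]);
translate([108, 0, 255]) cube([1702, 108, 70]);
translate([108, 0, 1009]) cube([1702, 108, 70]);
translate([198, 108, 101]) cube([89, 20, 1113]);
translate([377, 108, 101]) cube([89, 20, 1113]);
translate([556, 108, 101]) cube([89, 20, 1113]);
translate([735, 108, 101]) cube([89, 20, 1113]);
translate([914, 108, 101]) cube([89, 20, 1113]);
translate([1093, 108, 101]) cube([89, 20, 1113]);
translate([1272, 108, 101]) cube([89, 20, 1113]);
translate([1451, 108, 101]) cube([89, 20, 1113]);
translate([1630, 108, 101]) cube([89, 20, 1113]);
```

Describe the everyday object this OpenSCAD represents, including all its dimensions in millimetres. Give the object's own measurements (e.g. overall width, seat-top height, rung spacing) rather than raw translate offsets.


A fence section. Two 108×108 mm posts, 1240 mm tall, stand on the floor with a clear span of 1702 mm between their inner faces. Two horizontal rails of 108×70 mm section span the gap between the posts with their undersides at z = 255 mm and z = 1009 mm, flush with the posts' −y face. 9 pickets, each 89 mm wide, 20 mm thick and 1113 mm tall, are fixed to the +y face of the rails with their bottoms at z = 101 mm, spaced across the span with a 90 mm gap after the −x post and between neighbouring pickets, with 91 mm left before the +x post.


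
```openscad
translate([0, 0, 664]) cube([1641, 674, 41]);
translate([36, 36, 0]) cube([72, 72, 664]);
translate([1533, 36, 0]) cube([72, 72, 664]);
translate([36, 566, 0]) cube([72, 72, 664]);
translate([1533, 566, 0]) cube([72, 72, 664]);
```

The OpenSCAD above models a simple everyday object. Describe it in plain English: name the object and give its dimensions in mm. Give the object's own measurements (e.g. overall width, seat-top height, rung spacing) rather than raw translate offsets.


A rectangular dining table. The top is 1641×674×41 mm with its upper surface at z = 705 mm. It stands on four 72×72 mm square legs, each inset 36 mm from the nearest pair of top edges, running from the floor to the underside of the top.


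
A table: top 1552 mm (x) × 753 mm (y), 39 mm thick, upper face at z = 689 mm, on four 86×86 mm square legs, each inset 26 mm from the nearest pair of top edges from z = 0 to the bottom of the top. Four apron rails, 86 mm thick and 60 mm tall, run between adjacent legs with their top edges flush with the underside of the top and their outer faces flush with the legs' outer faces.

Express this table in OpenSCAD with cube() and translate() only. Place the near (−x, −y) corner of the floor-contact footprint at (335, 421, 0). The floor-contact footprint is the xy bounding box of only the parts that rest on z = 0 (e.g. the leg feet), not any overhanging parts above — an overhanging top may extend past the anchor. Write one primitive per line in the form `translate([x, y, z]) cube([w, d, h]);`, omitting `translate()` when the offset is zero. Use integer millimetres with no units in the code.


translate([309, 395, 650]) cube([1552, 753, 39]);
translate([335, 421, 0]) cube([86, 86, 650]);
translate([1749, 421, 0]) cube([86, 86, 650]);
translate([335, 1036, 0]) cube([86, 86, 650]);
translate([1749, 1036, 0]) cube([86, 86, 650]);
translate([421, 421, 590]) cube([1328, 86, 60]);
translate([421, 1036, 590]) cube([1328, 86, 60]);
translate([335, 507, 590]) cube([86, 529, 60]);
translate([1749, 507, 590]) cube([86, 529, 60]);


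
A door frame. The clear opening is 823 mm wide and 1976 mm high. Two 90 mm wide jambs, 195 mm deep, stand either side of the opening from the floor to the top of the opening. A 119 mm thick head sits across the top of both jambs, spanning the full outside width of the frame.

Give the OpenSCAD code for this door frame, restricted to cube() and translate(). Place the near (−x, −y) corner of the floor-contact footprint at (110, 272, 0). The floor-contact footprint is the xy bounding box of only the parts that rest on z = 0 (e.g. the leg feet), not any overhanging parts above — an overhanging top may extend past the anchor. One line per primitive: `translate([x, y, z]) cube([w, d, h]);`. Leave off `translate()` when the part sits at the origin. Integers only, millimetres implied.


translate([110, 272, 0]) cube([90, 195, 1976]);
translate([1023, 272, 0]) cube([90, 195, 1976]);
translate([110, 272, 1976]) cube([1003, 195, 119]);


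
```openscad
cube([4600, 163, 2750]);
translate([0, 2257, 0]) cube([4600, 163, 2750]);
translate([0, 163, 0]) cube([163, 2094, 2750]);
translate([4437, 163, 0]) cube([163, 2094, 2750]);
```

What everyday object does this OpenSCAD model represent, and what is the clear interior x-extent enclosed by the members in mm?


A house (or room) frame. The interior width is 4274 mm.

Four 2750 mm walls enclosing a rectangle with no floor or roof — a room or house frame. Outside width is 4600 mm and wall thickness is 163 mm, so the interior width is 4600 − 2 × 163 = 4274 mm.


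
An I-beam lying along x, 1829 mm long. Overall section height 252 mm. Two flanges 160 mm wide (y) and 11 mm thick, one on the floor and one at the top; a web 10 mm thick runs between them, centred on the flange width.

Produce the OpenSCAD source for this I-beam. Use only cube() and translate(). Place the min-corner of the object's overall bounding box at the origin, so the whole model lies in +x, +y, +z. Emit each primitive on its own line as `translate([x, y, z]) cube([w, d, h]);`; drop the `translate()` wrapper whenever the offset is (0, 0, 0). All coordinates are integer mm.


cube([1829, 160, 11]);
translate([0, 75, 11]) cube([1829, 10, 230]);
translate([0, 0, 241]) cube([1829, 160, 11]);


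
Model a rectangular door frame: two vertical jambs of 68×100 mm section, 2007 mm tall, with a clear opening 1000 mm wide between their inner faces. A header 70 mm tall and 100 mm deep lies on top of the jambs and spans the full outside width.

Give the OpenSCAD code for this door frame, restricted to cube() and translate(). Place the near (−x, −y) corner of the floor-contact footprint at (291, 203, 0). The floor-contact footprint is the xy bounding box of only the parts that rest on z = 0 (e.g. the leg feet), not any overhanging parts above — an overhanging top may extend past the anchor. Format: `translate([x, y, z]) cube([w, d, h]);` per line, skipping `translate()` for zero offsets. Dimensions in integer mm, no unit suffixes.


translate([291, 203, 0]) cube([68, 100, 2007]);
translate([1359, 203, 0]) cube([68, 100, 2007]);
translate([291, 203, 2007]) cube([1136, 100, 70]);


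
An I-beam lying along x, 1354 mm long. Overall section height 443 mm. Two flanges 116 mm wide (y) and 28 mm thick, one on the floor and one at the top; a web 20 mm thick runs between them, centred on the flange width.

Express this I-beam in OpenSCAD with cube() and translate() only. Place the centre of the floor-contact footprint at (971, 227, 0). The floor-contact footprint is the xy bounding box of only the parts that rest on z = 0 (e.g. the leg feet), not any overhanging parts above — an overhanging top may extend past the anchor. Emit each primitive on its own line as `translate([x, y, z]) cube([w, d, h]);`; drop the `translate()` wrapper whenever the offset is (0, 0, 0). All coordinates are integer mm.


translate([294, 169, 0]) cube([1354, 116, 28]);
translate([294, 217, 28]) cube([1354, 20, 387]);
translate([294, 169, 415]) cube([1354, 116, 28]);


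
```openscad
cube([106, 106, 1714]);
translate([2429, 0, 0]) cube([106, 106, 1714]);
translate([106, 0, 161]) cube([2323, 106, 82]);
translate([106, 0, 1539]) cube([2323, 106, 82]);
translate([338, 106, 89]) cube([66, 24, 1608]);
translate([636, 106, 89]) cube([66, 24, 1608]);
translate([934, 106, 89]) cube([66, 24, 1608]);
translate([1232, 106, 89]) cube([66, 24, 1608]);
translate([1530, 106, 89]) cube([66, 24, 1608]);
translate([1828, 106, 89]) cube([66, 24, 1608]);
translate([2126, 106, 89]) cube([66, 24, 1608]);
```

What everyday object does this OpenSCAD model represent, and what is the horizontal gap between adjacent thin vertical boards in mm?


A fence section. The picket gap is 232 mm.

Two posts, two rails, 7 pickets — a fence section. Span 2323 mm holds 7 pickets of 66 mm with 8 equal gaps: ⌊(2323 − 7·66) / 8⌋ = 232 mm.


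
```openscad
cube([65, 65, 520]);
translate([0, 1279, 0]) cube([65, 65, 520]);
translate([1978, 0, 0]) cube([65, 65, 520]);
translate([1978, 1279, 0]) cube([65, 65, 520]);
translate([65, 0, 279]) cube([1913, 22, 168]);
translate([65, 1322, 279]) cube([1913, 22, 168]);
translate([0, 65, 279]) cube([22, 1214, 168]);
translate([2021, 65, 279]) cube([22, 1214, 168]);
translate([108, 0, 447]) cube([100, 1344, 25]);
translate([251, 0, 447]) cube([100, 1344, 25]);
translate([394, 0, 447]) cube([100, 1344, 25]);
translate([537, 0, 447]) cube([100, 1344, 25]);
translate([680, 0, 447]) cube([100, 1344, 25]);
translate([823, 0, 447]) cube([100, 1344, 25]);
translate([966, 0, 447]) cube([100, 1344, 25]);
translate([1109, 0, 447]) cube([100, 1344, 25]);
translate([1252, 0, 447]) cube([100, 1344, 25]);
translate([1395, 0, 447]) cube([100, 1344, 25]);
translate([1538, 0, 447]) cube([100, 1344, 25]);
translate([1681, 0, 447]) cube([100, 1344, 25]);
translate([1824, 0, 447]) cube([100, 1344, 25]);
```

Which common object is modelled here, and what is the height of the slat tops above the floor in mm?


A bed frame. The slat-top height is 472 mm.

Four posts, four rails, and a row of slats — a bed frame. Slats sit on the rails at z = 279 + 168 = 447; with slat thickness 25, the top is 472 mm.


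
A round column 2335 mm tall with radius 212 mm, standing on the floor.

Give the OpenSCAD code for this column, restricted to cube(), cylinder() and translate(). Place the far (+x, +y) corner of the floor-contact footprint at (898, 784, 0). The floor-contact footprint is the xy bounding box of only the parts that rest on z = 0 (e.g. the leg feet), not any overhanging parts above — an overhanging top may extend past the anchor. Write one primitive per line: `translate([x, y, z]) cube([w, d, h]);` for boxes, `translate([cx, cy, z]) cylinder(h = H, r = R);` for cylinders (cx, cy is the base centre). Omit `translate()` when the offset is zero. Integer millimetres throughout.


translate([686, 572, 0]) cylinder(h = 2335, r = 212);


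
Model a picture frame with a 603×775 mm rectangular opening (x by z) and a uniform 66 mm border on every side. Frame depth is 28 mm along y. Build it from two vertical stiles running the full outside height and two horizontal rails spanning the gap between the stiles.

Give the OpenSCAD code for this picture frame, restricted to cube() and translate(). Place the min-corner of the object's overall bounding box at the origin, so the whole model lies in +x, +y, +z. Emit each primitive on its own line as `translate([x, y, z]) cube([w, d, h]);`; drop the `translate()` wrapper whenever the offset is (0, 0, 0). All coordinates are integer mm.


cube([66, 28, 907]);
translate([669, 0, 0]) cube([66, 28, 907]);
translate([66, 0, 0]) cube([603, 28, 66]);
translate([66, 0, 841]) cube([603, 28, 66]);


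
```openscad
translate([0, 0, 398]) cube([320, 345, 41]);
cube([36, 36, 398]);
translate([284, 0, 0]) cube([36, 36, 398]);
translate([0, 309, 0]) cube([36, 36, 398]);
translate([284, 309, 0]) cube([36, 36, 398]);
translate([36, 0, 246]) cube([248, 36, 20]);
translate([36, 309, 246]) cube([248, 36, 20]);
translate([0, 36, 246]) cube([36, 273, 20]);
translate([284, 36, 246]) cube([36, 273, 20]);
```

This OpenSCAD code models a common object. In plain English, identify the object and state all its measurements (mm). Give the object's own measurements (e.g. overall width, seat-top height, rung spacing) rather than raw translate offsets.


A four-legged stool. The seat is a 320×345×41 mm slab whose top surface is at z = 439 mm; four square legs, each 36×36 mm in cross-section, run from the floor (z = 0) to the underside of the seat, each flush with a corner of the seat. Four stretchers, 36 mm wide and 20 mm tall, connect adjacent legs with their undersides at z = 246 mm, each running between the inner faces of the legs it joins and aligned with the legs' outer faces on the other axis.


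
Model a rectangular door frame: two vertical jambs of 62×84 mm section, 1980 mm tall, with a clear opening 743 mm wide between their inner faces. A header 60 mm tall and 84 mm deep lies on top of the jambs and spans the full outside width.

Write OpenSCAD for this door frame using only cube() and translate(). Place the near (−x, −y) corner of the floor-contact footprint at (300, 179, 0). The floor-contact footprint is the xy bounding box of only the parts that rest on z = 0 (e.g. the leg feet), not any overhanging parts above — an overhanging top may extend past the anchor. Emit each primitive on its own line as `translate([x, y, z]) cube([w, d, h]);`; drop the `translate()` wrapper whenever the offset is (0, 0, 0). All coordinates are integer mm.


translate([300, 179, 0]) cube([62, 84, 1980]);
translate([1105, 179, 0]) cube([62, 84, 1980]);
translate([300, 179, 1980]) cube([867, 84, 60]);


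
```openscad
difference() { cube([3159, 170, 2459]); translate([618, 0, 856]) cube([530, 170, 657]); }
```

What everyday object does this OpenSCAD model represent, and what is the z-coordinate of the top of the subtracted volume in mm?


A wall with a window opening. The window head height is 1513 mm.

A wall with a rectangular opening subtracted — a window. Sill at z = 856, opening 657 mm tall, so the head is at 856 + 657 = 1513 mm.
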